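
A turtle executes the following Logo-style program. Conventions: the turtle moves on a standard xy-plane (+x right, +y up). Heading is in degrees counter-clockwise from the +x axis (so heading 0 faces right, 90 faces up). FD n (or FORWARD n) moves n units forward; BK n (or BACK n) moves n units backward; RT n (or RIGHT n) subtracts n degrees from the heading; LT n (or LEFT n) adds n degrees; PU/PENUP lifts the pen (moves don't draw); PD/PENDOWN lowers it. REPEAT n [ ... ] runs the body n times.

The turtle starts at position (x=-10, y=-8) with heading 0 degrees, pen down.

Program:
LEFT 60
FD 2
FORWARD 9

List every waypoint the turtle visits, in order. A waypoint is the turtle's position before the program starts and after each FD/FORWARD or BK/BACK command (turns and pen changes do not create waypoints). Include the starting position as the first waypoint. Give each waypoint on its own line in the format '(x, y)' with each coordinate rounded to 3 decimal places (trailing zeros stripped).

Executing turtle program step by step:
Start: pos=(-10,-8), heading=0, pen down
LT 60: heading 0 -> 60
FD 2: (-10,-8) -> (-9,-6.268) [heading=60, draw]
FD 9: (-9,-6.268) -> (-4.5,1.526) [heading=60, draw]
Final: pos=(-4.5,1.526), heading=60, 2 segment(s) drawn
Waypoints (3 total):
(-10, -8)
(-9, -6.268)
(-4.5, 1.526)

Answer: (-10, -8)
(-9, -6.268)
(-4.5, 1.526)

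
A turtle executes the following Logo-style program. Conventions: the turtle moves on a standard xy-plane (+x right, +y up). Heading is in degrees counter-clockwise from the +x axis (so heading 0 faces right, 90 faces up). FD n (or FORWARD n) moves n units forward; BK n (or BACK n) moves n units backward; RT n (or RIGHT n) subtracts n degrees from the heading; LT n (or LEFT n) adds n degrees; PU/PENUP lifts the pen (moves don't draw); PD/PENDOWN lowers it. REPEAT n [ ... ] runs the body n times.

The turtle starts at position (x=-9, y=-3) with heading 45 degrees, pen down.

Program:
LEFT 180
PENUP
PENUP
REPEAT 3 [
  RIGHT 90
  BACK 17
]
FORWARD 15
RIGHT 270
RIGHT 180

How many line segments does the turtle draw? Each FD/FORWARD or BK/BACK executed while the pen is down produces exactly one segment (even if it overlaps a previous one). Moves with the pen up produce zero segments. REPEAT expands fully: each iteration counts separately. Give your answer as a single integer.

Executing turtle program step by step:
Start: pos=(-9,-3), heading=45, pen down
LT 180: heading 45 -> 225
PU: pen up
PU: pen up
REPEAT 3 [
  -- iteration 1/3 --
  RT 90: heading 225 -> 135
  BK 17: (-9,-3) -> (3.021,-15.021) [heading=135, move]
  -- iteration 2/3 --
  RT 90: heading 135 -> 45
  BK 17: (3.021,-15.021) -> (-9,-27.042) [heading=45, move]
  -- iteration 3/3 --
  RT 90: heading 45 -> 315
  BK 17: (-9,-27.042) -> (-21.021,-15.021) [heading=315, move]
]
FD 15: (-21.021,-15.021) -> (-10.414,-25.627) [heading=315, move]
RT 270: heading 315 -> 45
RT 180: heading 45 -> 225
Final: pos=(-10.414,-25.627), heading=225, 0 segment(s) drawn
Segments drawn: 0

Answer: 0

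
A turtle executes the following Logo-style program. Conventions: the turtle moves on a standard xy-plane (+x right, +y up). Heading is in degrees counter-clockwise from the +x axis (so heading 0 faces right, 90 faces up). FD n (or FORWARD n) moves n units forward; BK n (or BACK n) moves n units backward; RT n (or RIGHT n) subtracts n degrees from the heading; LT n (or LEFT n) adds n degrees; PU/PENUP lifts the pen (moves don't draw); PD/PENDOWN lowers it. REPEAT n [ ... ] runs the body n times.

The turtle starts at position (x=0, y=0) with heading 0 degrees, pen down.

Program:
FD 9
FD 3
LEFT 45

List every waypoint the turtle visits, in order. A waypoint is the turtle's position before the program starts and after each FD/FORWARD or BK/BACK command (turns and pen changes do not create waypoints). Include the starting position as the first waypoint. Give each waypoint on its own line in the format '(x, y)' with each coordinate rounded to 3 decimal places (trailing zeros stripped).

Answer: (0, 0)
(9, 0)
(12, 0)

Derivation:
Executing turtle program step by step:
Start: pos=(0,0), heading=0, pen down
FD 9: (0,0) -> (9,0) [heading=0, draw]
FD 3: (9,0) -> (12,0) [heading=0, draw]
LT 45: heading 0 -> 45
Final: pos=(12,0), heading=45, 2 segment(s) drawn
Waypoints (3 total):
(0, 0)
(9, 0)
(12, 0)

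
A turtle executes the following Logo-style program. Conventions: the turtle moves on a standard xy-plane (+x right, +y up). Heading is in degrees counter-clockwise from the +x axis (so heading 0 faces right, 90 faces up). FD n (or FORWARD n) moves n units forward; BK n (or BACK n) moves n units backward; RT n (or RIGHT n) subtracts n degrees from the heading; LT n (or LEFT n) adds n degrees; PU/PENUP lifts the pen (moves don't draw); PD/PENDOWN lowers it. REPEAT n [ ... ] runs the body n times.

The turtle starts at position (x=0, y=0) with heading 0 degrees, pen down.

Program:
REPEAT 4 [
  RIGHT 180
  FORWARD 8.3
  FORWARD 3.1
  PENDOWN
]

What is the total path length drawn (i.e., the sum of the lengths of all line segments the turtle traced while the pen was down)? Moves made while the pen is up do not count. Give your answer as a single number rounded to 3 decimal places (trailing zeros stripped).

Answer: 45.6

Derivation:
Executing turtle program step by step:
Start: pos=(0,0), heading=0, pen down
REPEAT 4 [
  -- iteration 1/4 --
  RT 180: heading 0 -> 180
  FD 8.3: (0,0) -> (-8.3,0) [heading=180, draw]
  FD 3.1: (-8.3,0) -> (-11.4,0) [heading=180, draw]
  PD: pen down
  -- iteration 2/4 --
  RT 180: heading 180 -> 0
  FD 8.3: (-11.4,0) -> (-3.1,0) [heading=0, draw]
  FD 3.1: (-3.1,0) -> (0,0) [heading=0, draw]
  PD: pen down
  -- iteration 3/4 --
  RT 180: heading 0 -> 180
  FD 8.3: (0,0) -> (-8.3,0) [heading=180, draw]
  FD 3.1: (-8.3,0) -> (-11.4,0) [heading=180, draw]
  PD: pen down
  -- iteration 4/4 --
  RT 180: heading 180 -> 0
  FD 8.3: (-11.4,0) -> (-3.1,0) [heading=0, draw]
  FD 3.1: (-3.1,0) -> (0,0) [heading=0, draw]
  PD: pen down
]
Final: pos=(0,0), heading=0, 8 segment(s) drawn

Segment lengths:
  seg 1: (0,0) -> (-8.3,0), length = 8.3
  seg 2: (-8.3,0) -> (-11.4,0), length = 3.1
  seg 3: (-11.4,0) -> (-3.1,0), length = 8.3
  seg 4: (-3.1,0) -> (0,0), length = 3.1
  seg 5: (0,0) -> (-8.3,0), length = 8.3
  seg 6: (-8.3,0) -> (-11.4,0), length = 3.1
  seg 7: (-11.4,0) -> (-3.1,0), length = 8.3
  seg 8: (-3.1,0) -> (0,0), length = 3.1
Total = 45.6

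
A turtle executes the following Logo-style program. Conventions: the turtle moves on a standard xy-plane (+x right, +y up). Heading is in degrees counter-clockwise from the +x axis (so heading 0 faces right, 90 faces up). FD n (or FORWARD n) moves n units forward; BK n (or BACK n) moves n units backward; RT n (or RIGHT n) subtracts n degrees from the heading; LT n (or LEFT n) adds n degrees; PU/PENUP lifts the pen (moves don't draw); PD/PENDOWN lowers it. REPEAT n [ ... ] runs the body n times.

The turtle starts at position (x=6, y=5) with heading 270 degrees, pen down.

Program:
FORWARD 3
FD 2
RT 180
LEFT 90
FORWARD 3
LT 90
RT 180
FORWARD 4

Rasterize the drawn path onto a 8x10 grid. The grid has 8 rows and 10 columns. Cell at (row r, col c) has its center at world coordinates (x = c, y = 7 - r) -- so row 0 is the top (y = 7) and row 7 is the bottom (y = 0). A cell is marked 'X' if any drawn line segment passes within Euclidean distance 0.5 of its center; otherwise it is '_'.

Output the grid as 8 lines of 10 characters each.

Segment 0: (6,5) -> (6,2)
Segment 1: (6,2) -> (6,0)
Segment 2: (6,0) -> (3,0)
Segment 3: (3,0) -> (3,4)

Answer: __________
__________
______X___
___X__X___
___X__X___
___X__X___
___X__X___
___XXXX___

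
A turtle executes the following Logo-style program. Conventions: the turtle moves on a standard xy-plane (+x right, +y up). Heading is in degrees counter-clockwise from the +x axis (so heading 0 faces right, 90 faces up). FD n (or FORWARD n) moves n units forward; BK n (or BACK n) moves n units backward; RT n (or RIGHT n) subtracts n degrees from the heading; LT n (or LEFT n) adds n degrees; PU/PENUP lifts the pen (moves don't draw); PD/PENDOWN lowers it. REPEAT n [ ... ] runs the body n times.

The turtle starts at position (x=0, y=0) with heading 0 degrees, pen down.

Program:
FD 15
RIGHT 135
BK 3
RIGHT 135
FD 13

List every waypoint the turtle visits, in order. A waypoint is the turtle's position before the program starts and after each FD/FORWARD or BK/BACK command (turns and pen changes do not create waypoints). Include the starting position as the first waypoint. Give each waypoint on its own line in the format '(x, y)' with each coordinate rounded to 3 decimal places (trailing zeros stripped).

Answer: (0, 0)
(15, 0)
(17.121, 2.121)
(17.121, 15.121)

Derivation:
Executing turtle program step by step:
Start: pos=(0,0), heading=0, pen down
FD 15: (0,0) -> (15,0) [heading=0, draw]
RT 135: heading 0 -> 225
BK 3: (15,0) -> (17.121,2.121) [heading=225, draw]
RT 135: heading 225 -> 90
FD 13: (17.121,2.121) -> (17.121,15.121) [heading=90, draw]
Final: pos=(17.121,15.121), heading=90, 3 segment(s) drawn
Waypoints (4 total):
(0, 0)
(15, 0)
(17.121, 2.121)
(17.121, 15.121)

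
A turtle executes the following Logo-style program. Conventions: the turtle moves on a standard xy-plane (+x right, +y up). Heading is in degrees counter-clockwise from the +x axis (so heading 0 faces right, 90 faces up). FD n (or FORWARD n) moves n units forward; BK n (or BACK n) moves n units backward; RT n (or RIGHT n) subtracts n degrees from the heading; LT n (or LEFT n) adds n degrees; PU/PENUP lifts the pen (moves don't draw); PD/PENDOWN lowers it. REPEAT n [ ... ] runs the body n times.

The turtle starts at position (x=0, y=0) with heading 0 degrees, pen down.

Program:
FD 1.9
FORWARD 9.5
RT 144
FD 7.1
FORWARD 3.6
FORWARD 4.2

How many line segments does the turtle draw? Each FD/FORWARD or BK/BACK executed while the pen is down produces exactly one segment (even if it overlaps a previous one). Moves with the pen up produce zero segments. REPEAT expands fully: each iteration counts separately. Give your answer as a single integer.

Executing turtle program step by step:
Start: pos=(0,0), heading=0, pen down
FD 1.9: (0,0) -> (1.9,0) [heading=0, draw]
FD 9.5: (1.9,0) -> (11.4,0) [heading=0, draw]
RT 144: heading 0 -> 216
FD 7.1: (11.4,0) -> (5.656,-4.173) [heading=216, draw]
FD 3.6: (5.656,-4.173) -> (2.744,-6.289) [heading=216, draw]
FD 4.2: (2.744,-6.289) -> (-0.654,-8.758) [heading=216, draw]
Final: pos=(-0.654,-8.758), heading=216, 5 segment(s) drawn
Segments drawn: 5

Answer: 5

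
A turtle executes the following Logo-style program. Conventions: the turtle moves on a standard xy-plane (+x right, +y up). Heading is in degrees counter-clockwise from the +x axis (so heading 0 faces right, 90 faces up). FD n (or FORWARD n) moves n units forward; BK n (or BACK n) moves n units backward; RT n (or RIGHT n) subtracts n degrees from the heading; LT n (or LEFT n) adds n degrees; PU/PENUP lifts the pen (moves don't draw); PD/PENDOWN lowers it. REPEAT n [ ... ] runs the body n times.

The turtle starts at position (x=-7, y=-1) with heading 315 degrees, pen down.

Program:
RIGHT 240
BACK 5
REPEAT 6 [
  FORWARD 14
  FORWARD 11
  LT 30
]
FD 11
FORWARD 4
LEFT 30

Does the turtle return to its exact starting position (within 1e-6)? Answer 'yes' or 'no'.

Executing turtle program step by step:
Start: pos=(-7,-1), heading=315, pen down
RT 240: heading 315 -> 75
BK 5: (-7,-1) -> (-8.294,-5.83) [heading=75, draw]
REPEAT 6 [
  -- iteration 1/6 --
  FD 14: (-8.294,-5.83) -> (-4.671,7.693) [heading=75, draw]
  FD 11: (-4.671,7.693) -> (-1.824,18.319) [heading=75, draw]
  LT 30: heading 75 -> 105
  -- iteration 2/6 --
  FD 14: (-1.824,18.319) -> (-5.447,31.841) [heading=105, draw]
  FD 11: (-5.447,31.841) -> (-8.294,42.467) [heading=105, draw]
  LT 30: heading 105 -> 135
  -- iteration 3/6 --
  FD 14: (-8.294,42.467) -> (-18.194,52.366) [heading=135, draw]
  FD 11: (-18.194,52.366) -> (-25.972,60.144) [heading=135, draw]
  LT 30: heading 135 -> 165
  -- iteration 4/6 --
  FD 14: (-25.972,60.144) -> (-39.495,63.768) [heading=165, draw]
  FD 11: (-39.495,63.768) -> (-50.12,66.615) [heading=165, draw]
  LT 30: heading 165 -> 195
  -- iteration 5/6 --
  FD 14: (-50.12,66.615) -> (-63.643,62.991) [heading=195, draw]
  FD 11: (-63.643,62.991) -> (-74.268,60.144) [heading=195, draw]
  LT 30: heading 195 -> 225
  -- iteration 6/6 --
  FD 14: (-74.268,60.144) -> (-84.168,50.245) [heading=225, draw]
  FD 11: (-84.168,50.245) -> (-91.946,42.467) [heading=225, draw]
  LT 30: heading 225 -> 255
]
FD 11: (-91.946,42.467) -> (-94.793,31.841) [heading=255, draw]
FD 4: (-94.793,31.841) -> (-95.828,27.978) [heading=255, draw]
LT 30: heading 255 -> 285
Final: pos=(-95.828,27.978), heading=285, 15 segment(s) drawn

Start position: (-7, -1)
Final position: (-95.828, 27.978)
Distance = 93.435; >= 1e-6 -> NOT closed

Answer: no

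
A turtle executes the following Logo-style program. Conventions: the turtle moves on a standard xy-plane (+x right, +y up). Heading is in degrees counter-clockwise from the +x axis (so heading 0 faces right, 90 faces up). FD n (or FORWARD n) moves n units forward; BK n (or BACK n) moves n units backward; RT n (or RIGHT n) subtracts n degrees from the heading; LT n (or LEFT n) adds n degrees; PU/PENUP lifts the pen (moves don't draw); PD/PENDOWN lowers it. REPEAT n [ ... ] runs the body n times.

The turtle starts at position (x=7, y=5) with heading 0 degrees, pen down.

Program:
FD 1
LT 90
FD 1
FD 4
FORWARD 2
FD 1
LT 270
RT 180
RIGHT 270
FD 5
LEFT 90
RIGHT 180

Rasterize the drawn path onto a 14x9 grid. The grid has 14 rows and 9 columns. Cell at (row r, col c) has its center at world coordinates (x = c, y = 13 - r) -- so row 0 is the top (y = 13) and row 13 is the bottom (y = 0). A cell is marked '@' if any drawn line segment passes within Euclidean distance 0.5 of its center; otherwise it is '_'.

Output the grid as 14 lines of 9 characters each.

Segment 0: (7,5) -> (8,5)
Segment 1: (8,5) -> (8,6)
Segment 2: (8,6) -> (8,10)
Segment 3: (8,10) -> (8,12)
Segment 4: (8,12) -> (8,13)
Segment 5: (8,13) -> (8,8)

Answer: ________@
________@
________@
________@
________@
________@
________@
________@
_______@@
_________
_________
_________
_________
_________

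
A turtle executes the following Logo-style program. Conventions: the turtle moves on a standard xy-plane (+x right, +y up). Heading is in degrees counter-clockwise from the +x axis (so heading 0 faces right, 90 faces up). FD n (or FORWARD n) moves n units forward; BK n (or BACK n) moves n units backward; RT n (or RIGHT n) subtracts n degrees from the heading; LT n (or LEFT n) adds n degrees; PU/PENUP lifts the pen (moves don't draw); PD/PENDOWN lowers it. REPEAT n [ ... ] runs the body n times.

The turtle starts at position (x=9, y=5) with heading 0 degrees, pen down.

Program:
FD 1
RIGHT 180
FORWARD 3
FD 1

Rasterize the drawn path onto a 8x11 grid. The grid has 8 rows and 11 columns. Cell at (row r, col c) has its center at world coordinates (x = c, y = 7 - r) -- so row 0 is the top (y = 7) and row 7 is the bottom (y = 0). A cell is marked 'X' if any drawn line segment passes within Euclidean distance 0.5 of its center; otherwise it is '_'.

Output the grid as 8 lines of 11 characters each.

Segment 0: (9,5) -> (10,5)
Segment 1: (10,5) -> (7,5)
Segment 2: (7,5) -> (6,5)

Answer: ___________
___________
______XXXXX
___________
___________
___________
___________
___________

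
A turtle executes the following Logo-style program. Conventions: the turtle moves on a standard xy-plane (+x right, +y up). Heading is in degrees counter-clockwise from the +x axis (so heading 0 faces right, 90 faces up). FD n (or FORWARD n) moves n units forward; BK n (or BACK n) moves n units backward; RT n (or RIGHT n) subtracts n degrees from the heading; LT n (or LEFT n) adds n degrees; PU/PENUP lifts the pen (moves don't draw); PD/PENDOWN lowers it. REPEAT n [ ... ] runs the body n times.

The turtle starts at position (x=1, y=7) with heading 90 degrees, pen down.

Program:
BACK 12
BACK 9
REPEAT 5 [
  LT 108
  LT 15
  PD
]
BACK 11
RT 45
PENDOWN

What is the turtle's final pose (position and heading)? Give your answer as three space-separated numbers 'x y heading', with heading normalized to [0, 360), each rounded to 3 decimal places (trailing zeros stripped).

Answer: -9.625 -11.153 300

Derivation:
Executing turtle program step by step:
Start: pos=(1,7), heading=90, pen down
BK 12: (1,7) -> (1,-5) [heading=90, draw]
BK 9: (1,-5) -> (1,-14) [heading=90, draw]
REPEAT 5 [
  -- iteration 1/5 --
  LT 108: heading 90 -> 198
  LT 15: heading 198 -> 213
  PD: pen down
  -- iteration 2/5 --
  LT 108: heading 213 -> 321
  LT 15: heading 321 -> 336
  PD: pen down
  -- iteration 3/5 --
  LT 108: heading 336 -> 84
  LT 15: heading 84 -> 99
  PD: pen down
  -- iteration 4/5 --
  LT 108: heading 99 -> 207
  LT 15: heading 207 -> 222
  PD: pen down
  -- iteration 5/5 --
  LT 108: heading 222 -> 330
  LT 15: heading 330 -> 345
  PD: pen down
]
BK 11: (1,-14) -> (-9.625,-11.153) [heading=345, draw]
RT 45: heading 345 -> 300
PD: pen down
Final: pos=(-9.625,-11.153), heading=300, 3 segment(s) drawn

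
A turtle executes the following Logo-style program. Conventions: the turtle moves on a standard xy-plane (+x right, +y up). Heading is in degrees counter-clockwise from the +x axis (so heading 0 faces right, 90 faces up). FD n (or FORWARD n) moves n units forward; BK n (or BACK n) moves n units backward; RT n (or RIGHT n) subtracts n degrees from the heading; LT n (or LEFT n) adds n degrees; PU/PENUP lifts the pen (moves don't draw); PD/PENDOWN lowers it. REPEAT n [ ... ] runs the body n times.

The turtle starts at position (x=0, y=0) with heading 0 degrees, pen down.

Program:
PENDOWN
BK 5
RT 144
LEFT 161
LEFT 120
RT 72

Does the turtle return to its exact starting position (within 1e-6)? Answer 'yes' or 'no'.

Answer: no

Derivation:
Executing turtle program step by step:
Start: pos=(0,0), heading=0, pen down
PD: pen down
BK 5: (0,0) -> (-5,0) [heading=0, draw]
RT 144: heading 0 -> 216
LT 161: heading 216 -> 17
LT 120: heading 17 -> 137
RT 72: heading 137 -> 65
Final: pos=(-5,0), heading=65, 1 segment(s) drawn

Start position: (0, 0)
Final position: (-5, 0)
Distance = 5; >= 1e-6 -> NOT closed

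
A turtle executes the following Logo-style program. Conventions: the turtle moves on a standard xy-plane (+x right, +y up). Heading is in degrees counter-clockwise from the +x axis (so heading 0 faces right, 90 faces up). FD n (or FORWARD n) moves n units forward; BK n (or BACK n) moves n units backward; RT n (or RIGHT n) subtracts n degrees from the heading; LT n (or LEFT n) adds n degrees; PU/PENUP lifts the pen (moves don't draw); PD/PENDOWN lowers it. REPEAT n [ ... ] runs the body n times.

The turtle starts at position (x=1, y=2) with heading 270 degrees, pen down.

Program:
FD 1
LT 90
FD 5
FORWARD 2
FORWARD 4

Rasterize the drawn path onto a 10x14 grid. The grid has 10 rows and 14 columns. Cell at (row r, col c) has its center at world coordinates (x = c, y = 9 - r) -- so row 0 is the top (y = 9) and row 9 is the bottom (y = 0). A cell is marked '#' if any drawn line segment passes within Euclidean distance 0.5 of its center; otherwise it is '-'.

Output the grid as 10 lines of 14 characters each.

Answer: --------------
--------------
--------------
--------------
--------------
--------------
--------------
-#------------
-############-
--------------

Derivation:
Segment 0: (1,2) -> (1,1)
Segment 1: (1,1) -> (6,1)
Segment 2: (6,1) -> (8,1)
Segment 3: (8,1) -> (12,1)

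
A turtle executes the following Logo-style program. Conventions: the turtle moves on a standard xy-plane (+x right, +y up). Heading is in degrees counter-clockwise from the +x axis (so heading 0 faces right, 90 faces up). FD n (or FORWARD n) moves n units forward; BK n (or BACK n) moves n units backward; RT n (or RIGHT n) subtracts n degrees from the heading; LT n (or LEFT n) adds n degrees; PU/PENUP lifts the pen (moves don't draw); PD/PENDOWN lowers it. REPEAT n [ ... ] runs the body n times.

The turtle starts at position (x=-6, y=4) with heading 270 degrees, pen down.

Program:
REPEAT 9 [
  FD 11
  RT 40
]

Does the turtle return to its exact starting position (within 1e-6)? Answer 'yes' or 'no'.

Executing turtle program step by step:
Start: pos=(-6,4), heading=270, pen down
REPEAT 9 [
  -- iteration 1/9 --
  FD 11: (-6,4) -> (-6,-7) [heading=270, draw]
  RT 40: heading 270 -> 230
  -- iteration 2/9 --
  FD 11: (-6,-7) -> (-13.071,-15.426) [heading=230, draw]
  RT 40: heading 230 -> 190
  -- iteration 3/9 --
  FD 11: (-13.071,-15.426) -> (-23.904,-17.337) [heading=190, draw]
  RT 40: heading 190 -> 150
  -- iteration 4/9 --
  FD 11: (-23.904,-17.337) -> (-33.43,-11.837) [heading=150, draw]
  RT 40: heading 150 -> 110
  -- iteration 5/9 --
  FD 11: (-33.43,-11.837) -> (-37.192,-1.5) [heading=110, draw]
  RT 40: heading 110 -> 70
  -- iteration 6/9 --
  FD 11: (-37.192,-1.5) -> (-33.43,8.837) [heading=70, draw]
  RT 40: heading 70 -> 30
  -- iteration 7/9 --
  FD 11: (-33.43,8.837) -> (-23.904,14.337) [heading=30, draw]
  RT 40: heading 30 -> 350
  -- iteration 8/9 --
  FD 11: (-23.904,14.337) -> (-13.071,12.426) [heading=350, draw]
  RT 40: heading 350 -> 310
  -- iteration 9/9 --
  FD 11: (-13.071,12.426) -> (-6,4) [heading=310, draw]
  RT 40: heading 310 -> 270
]
Final: pos=(-6,4), heading=270, 9 segment(s) drawn

Start position: (-6, 4)
Final position: (-6, 4)
Distance = 0; < 1e-6 -> CLOSED

Answer: yes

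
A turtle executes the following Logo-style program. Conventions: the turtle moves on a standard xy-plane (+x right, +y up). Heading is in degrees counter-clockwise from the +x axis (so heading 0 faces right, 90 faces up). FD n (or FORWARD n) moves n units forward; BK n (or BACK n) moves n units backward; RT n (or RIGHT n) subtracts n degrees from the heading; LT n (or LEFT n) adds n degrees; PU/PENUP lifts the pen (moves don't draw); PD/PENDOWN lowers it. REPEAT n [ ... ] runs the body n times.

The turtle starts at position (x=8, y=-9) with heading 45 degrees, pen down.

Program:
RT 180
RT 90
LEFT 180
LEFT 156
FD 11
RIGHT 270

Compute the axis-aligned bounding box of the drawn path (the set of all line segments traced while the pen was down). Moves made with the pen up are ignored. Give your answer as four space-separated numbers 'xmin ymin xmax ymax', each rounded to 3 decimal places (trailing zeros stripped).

Answer: 4.058 -9 8 1.269

Derivation:
Executing turtle program step by step:
Start: pos=(8,-9), heading=45, pen down
RT 180: heading 45 -> 225
RT 90: heading 225 -> 135
LT 180: heading 135 -> 315
LT 156: heading 315 -> 111
FD 11: (8,-9) -> (4.058,1.269) [heading=111, draw]
RT 270: heading 111 -> 201
Final: pos=(4.058,1.269), heading=201, 1 segment(s) drawn

Segment endpoints: x in {4.058, 8}, y in {-9, 1.269}
xmin=4.058, ymin=-9, xmax=8, ymax=1.269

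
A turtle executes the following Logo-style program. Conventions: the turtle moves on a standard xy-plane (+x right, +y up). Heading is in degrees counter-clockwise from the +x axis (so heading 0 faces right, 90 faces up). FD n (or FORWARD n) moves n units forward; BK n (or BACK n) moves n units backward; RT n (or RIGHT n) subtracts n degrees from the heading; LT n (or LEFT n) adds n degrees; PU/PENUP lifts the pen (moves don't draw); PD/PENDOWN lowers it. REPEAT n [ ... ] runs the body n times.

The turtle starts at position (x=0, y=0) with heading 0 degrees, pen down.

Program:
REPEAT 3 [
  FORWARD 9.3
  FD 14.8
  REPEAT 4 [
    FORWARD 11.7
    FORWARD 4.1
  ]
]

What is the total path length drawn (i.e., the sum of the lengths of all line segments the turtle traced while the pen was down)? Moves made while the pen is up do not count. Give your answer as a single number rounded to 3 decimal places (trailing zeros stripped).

Answer: 261.9

Derivation:
Executing turtle program step by step:
Start: pos=(0,0), heading=0, pen down
REPEAT 3 [
  -- iteration 1/3 --
  FD 9.3: (0,0) -> (9.3,0) [heading=0, draw]
  FD 14.8: (9.3,0) -> (24.1,0) [heading=0, draw]
  REPEAT 4 [
    -- iteration 1/4 --
    FD 11.7: (24.1,0) -> (35.8,0) [heading=0, draw]
    FD 4.1: (35.8,0) -> (39.9,0) [heading=0, draw]
    -- iteration 2/4 --
    FD 11.7: (39.9,0) -> (51.6,0) [heading=0, draw]
    FD 4.1: (51.6,0) -> (55.7,0) [heading=0, draw]
    -- iteration 3/4 --
    FD 11.7: (55.7,0) -> (67.4,0) [heading=0, draw]
    FD 4.1: (67.4,0) -> (71.5,0) [heading=0, draw]
    -- iteration 4/4 --
    FD 11.7: (71.5,0) -> (83.2,0) [heading=0, draw]
    FD 4.1: (83.2,0) -> (87.3,0) [heading=0, draw]
  ]
  -- iteration 2/3 --
  FD 9.3: (87.3,0) -> (96.6,0) [heading=0, draw]
  FD 14.8: (96.6,0) -> (111.4,0) [heading=0, draw]
  REPEAT 4 [
    -- iteration 1/4 --
    FD 11.7: (111.4,0) -> (123.1,0) [heading=0, draw]
    FD 4.1: (123.1,0) -> (127.2,0) [heading=0, draw]
    -- iteration 2/4 --
    FD 11.7: (127.2,0) -> (138.9,0) [heading=0, draw]
    FD 4.1: (138.9,0) -> (143,0) [heading=0, draw]
    -- iteration 3/4 --
    FD 11.7: (143,0) -> (154.7,0) [heading=0, draw]
    FD 4.1: (154.7,0) -> (158.8,0) [heading=0, draw]
    -- iteration 4/4 --
    FD 11.7: (158.8,0) -> (170.5,0) [heading=0, draw]
    FD 4.1: (170.5,0) -> (174.6,0) [heading=0, draw]
  ]
  -- iteration 3/3 --
  FD 9.3: (174.6,0) -> (183.9,0) [heading=0, draw]
  FD 14.8: (183.9,0) -> (198.7,0) [heading=0, draw]
  REPEAT 4 [
    -- iteration 1/4 --
    FD 11.7: (198.7,0) -> (210.4,0) [heading=0, draw]
    FD 4.1: (210.4,0) -> (214.5,0) [heading=0, draw]
    -- iteration 2/4 --
    FD 11.7: (214.5,0) -> (226.2,0) [heading=0, draw]
    FD 4.1: (226.2,0) -> (230.3,0) [heading=0, draw]
    -- iteration 3/4 --
    FD 11.7: (230.3,0) -> (242,0) [heading=0, draw]
    FD 4.1: (242,0) -> (246.1,0) [heading=0, draw]
    -- iteration 4/4 --
    FD 11.7: (246.1,0) -> (257.8,0) [heading=0, draw]
    FD 4.1: (257.8,0) -> (261.9,0) [heading=0, draw]
  ]
]
Final: pos=(261.9,0), heading=0, 30 segment(s) drawn

Segment lengths:
  seg 1: (0,0) -> (9.3,0), length = 9.3
  seg 2: (9.3,0) -> (24.1,0), length = 14.8
  seg 3: (24.1,0) -> (35.8,0), length = 11.7
  seg 4: (35.8,0) -> (39.9,0), length = 4.1
  seg 5: (39.9,0) -> (51.6,0), length = 11.7
  seg 6: (51.6,0) -> (55.7,0), length = 4.1
  seg 7: (55.7,0) -> (67.4,0), length = 11.7
  seg 8: (67.4,0) -> (71.5,0), length = 4.1
  seg 9: (71.5,0) -> (83.2,0), length = 11.7
  seg 10: (83.2,0) -> (87.3,0), length = 4.1
  seg 11: (87.3,0) -> (96.6,0), length = 9.3
  seg 12: (96.6,0) -> (111.4,0), length = 14.8
  seg 13: (111.4,0) -> (123.1,0), length = 11.7
  seg 14: (123.1,0) -> (127.2,0), length = 4.1
  seg 15: (127.2,0) -> (138.9,0), length = 11.7
  seg 16: (138.9,0) -> (143,0), length = 4.1
  seg 17: (143,0) -> (154.7,0), length = 11.7
  seg 18: (154.7,0) -> (158.8,0), length = 4.1
  seg 19: (158.8,0) -> (170.5,0), length = 11.7
  seg 20: (170.5,0) -> (174.6,0), length = 4.1
  seg 21: (174.6,0) -> (183.9,0), length = 9.3
  seg 22: (183.9,0) -> (198.7,0), length = 14.8
  seg 23: (198.7,0) -> (210.4,0), length = 11.7
  seg 24: (210.4,0) -> (214.5,0), length = 4.1
  seg 25: (214.5,0) -> (226.2,0), length = 11.7
  seg 26: (226.2,0) -> (230.3,0), length = 4.1
  seg 27: (230.3,0) -> (242,0), length = 11.7
  seg 28: (242,0) -> (246.1,0), length = 4.1
  seg 29: (246.1,0) -> (257.8,0), length = 11.7
  seg 30: (257.8,0) -> (261.9,0), length = 4.1
Total = 261.9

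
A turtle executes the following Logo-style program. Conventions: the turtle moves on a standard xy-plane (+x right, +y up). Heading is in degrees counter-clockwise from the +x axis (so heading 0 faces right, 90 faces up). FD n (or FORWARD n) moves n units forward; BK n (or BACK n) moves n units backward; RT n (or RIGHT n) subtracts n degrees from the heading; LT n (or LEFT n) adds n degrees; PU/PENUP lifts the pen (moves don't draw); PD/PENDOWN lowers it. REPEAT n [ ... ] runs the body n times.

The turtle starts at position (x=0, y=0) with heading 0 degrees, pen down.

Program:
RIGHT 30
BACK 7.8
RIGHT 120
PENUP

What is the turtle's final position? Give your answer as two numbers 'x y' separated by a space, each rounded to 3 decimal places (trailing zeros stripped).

Executing turtle program step by step:
Start: pos=(0,0), heading=0, pen down
RT 30: heading 0 -> 330
BK 7.8: (0,0) -> (-6.755,3.9) [heading=330, draw]
RT 120: heading 330 -> 210
PU: pen up
Final: pos=(-6.755,3.9), heading=210, 1 segment(s) drawn

Answer: -6.755 3.9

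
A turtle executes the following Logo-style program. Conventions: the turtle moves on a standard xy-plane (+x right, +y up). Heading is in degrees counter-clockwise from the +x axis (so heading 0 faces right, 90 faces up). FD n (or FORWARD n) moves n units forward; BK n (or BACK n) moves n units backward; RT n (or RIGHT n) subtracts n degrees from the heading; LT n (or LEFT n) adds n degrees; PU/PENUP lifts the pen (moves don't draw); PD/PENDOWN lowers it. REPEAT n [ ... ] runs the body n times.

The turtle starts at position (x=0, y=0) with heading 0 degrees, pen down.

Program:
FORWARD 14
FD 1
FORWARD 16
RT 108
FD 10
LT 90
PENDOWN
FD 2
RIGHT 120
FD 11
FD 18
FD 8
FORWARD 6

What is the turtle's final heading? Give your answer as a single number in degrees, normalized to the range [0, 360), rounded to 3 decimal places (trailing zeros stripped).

Executing turtle program step by step:
Start: pos=(0,0), heading=0, pen down
FD 14: (0,0) -> (14,0) [heading=0, draw]
FD 1: (14,0) -> (15,0) [heading=0, draw]
FD 16: (15,0) -> (31,0) [heading=0, draw]
RT 108: heading 0 -> 252
FD 10: (31,0) -> (27.91,-9.511) [heading=252, draw]
LT 90: heading 252 -> 342
PD: pen down
FD 2: (27.91,-9.511) -> (29.812,-10.129) [heading=342, draw]
RT 120: heading 342 -> 222
FD 11: (29.812,-10.129) -> (21.637,-17.489) [heading=222, draw]
FD 18: (21.637,-17.489) -> (8.261,-29.533) [heading=222, draw]
FD 8: (8.261,-29.533) -> (2.316,-34.886) [heading=222, draw]
FD 6: (2.316,-34.886) -> (-2.143,-38.901) [heading=222, draw]
Final: pos=(-2.143,-38.901), heading=222, 9 segment(s) drawn

Answer: 222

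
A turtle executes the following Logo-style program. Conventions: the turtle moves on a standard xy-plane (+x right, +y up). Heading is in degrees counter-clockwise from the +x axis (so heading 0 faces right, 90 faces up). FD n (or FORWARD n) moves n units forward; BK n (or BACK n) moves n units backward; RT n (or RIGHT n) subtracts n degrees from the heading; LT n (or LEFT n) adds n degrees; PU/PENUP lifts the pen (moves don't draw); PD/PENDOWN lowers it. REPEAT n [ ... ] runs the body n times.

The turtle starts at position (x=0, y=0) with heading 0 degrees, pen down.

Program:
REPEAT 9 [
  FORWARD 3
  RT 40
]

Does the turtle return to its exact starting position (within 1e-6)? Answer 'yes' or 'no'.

Answer: yes

Derivation:
Executing turtle program step by step:
Start: pos=(0,0), heading=0, pen down
REPEAT 9 [
  -- iteration 1/9 --
  FD 3: (0,0) -> (3,0) [heading=0, draw]
  RT 40: heading 0 -> 320
  -- iteration 2/9 --
  FD 3: (3,0) -> (5.298,-1.928) [heading=320, draw]
  RT 40: heading 320 -> 280
  -- iteration 3/9 --
  FD 3: (5.298,-1.928) -> (5.819,-4.883) [heading=280, draw]
  RT 40: heading 280 -> 240
  -- iteration 4/9 --
  FD 3: (5.819,-4.883) -> (4.319,-7.481) [heading=240, draw]
  RT 40: heading 240 -> 200
  -- iteration 5/9 --
  FD 3: (4.319,-7.481) -> (1.5,-8.507) [heading=200, draw]
  RT 40: heading 200 -> 160
  -- iteration 6/9 --
  FD 3: (1.5,-8.507) -> (-1.319,-7.481) [heading=160, draw]
  RT 40: heading 160 -> 120
  -- iteration 7/9 --
  FD 3: (-1.319,-7.481) -> (-2.819,-4.883) [heading=120, draw]
  RT 40: heading 120 -> 80
  -- iteration 8/9 --
  FD 3: (-2.819,-4.883) -> (-2.298,-1.928) [heading=80, draw]
  RT 40: heading 80 -> 40
  -- iteration 9/9 --
  FD 3: (-2.298,-1.928) -> (0,0) [heading=40, draw]
  RT 40: heading 40 -> 0
]
Final: pos=(0,0), heading=0, 9 segment(s) drawn

Start position: (0, 0)
Final position: (0, 0)
Distance = 0; < 1e-6 -> CLOSED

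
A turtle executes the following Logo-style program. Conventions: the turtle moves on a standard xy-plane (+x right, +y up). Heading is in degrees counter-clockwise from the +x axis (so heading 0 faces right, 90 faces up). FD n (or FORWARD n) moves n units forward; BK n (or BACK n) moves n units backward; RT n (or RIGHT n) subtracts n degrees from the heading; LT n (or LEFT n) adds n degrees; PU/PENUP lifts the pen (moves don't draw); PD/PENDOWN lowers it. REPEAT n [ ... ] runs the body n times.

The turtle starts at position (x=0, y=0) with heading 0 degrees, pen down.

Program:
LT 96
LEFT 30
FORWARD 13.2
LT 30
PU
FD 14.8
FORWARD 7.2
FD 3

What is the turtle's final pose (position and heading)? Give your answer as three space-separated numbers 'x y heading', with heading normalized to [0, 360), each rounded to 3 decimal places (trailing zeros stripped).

Answer: -30.597 20.847 156

Derivation:
Executing turtle program step by step:
Start: pos=(0,0), heading=0, pen down
LT 96: heading 0 -> 96
LT 30: heading 96 -> 126
FD 13.2: (0,0) -> (-7.759,10.679) [heading=126, draw]
LT 30: heading 126 -> 156
PU: pen up
FD 14.8: (-7.759,10.679) -> (-21.279,16.699) [heading=156, move]
FD 7.2: (-21.279,16.699) -> (-27.857,19.627) [heading=156, move]
FD 3: (-27.857,19.627) -> (-30.597,20.847) [heading=156, move]
Final: pos=(-30.597,20.847), heading=156, 1 segment(s) drawn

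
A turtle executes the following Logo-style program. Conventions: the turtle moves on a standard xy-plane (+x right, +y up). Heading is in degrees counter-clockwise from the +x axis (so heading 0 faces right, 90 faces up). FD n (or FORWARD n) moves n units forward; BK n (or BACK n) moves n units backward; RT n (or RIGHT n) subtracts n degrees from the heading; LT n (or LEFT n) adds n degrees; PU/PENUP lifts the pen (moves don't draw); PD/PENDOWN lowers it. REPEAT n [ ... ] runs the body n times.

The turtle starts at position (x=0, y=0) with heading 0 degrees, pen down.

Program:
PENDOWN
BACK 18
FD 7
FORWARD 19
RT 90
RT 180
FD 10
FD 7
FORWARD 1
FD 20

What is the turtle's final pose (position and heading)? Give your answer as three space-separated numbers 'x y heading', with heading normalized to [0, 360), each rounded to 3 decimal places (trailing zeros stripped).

Executing turtle program step by step:
Start: pos=(0,0), heading=0, pen down
PD: pen down
BK 18: (0,0) -> (-18,0) [heading=0, draw]
FD 7: (-18,0) -> (-11,0) [heading=0, draw]
FD 19: (-11,0) -> (8,0) [heading=0, draw]
RT 90: heading 0 -> 270
RT 180: heading 270 -> 90
FD 10: (8,0) -> (8,10) [heading=90, draw]
FD 7: (8,10) -> (8,17) [heading=90, draw]
FD 1: (8,17) -> (8,18) [heading=90, draw]
FD 20: (8,18) -> (8,38) [heading=90, draw]
Final: pos=(8,38), heading=90, 7 segment(s) drawn

Answer: 8 38 90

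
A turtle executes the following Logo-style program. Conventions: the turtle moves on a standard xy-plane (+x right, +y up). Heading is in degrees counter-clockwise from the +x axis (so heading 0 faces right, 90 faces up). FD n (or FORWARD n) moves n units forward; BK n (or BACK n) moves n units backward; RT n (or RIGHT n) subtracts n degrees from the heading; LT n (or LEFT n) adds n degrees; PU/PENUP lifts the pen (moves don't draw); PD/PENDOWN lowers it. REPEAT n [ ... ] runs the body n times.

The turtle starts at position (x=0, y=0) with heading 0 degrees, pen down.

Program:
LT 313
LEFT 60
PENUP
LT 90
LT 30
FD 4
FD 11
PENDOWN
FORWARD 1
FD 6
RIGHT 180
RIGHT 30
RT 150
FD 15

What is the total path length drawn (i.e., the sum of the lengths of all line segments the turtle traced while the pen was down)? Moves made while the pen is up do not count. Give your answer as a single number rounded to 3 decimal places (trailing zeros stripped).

Executing turtle program step by step:
Start: pos=(0,0), heading=0, pen down
LT 313: heading 0 -> 313
LT 60: heading 313 -> 13
PU: pen up
LT 90: heading 13 -> 103
LT 30: heading 103 -> 133
FD 4: (0,0) -> (-2.728,2.925) [heading=133, move]
FD 11: (-2.728,2.925) -> (-10.23,10.97) [heading=133, move]
PD: pen down
FD 1: (-10.23,10.97) -> (-10.912,11.702) [heading=133, draw]
FD 6: (-10.912,11.702) -> (-15.004,16.09) [heading=133, draw]
RT 180: heading 133 -> 313
RT 30: heading 313 -> 283
RT 150: heading 283 -> 133
FD 15: (-15.004,16.09) -> (-25.234,27.06) [heading=133, draw]
Final: pos=(-25.234,27.06), heading=133, 3 segment(s) drawn

Segment lengths:
  seg 1: (-10.23,10.97) -> (-10.912,11.702), length = 1
  seg 2: (-10.912,11.702) -> (-15.004,16.09), length = 6
  seg 3: (-15.004,16.09) -> (-25.234,27.06), length = 15
Total = 22

Answer: 22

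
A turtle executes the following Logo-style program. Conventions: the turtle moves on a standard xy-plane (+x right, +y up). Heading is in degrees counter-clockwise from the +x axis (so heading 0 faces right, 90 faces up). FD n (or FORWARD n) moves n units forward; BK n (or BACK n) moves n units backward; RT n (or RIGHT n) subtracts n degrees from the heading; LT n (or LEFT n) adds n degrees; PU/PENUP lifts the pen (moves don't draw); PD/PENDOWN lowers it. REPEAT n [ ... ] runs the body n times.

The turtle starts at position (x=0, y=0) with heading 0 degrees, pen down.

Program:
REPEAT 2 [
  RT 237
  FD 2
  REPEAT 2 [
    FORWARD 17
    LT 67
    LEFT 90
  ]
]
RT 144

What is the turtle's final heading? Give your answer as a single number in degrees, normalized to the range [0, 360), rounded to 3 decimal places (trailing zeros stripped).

Answer: 10

Derivation:
Executing turtle program step by step:
Start: pos=(0,0), heading=0, pen down
REPEAT 2 [
  -- iteration 1/2 --
  RT 237: heading 0 -> 123
  FD 2: (0,0) -> (-1.089,1.677) [heading=123, draw]
  REPEAT 2 [
    -- iteration 1/2 --
    FD 17: (-1.089,1.677) -> (-10.348,15.935) [heading=123, draw]
    LT 67: heading 123 -> 190
    LT 90: heading 190 -> 280
    -- iteration 2/2 --
    FD 17: (-10.348,15.935) -> (-7.396,-0.807) [heading=280, draw]
    LT 67: heading 280 -> 347
    LT 90: heading 347 -> 77
  ]
  -- iteration 2/2 --
  RT 237: heading 77 -> 200
  FD 2: (-7.396,-0.807) -> (-9.276,-1.491) [heading=200, draw]
  REPEAT 2 [
    -- iteration 1/2 --
    FD 17: (-9.276,-1.491) -> (-25.25,-7.305) [heading=200, draw]
    LT 67: heading 200 -> 267
    LT 90: heading 267 -> 357
    -- iteration 2/2 --
    FD 17: (-25.25,-7.305) -> (-8.274,-8.195) [heading=357, draw]
    LT 67: heading 357 -> 64
    LT 90: heading 64 -> 154
  ]
]
RT 144: heading 154 -> 10
Final: pos=(-8.274,-8.195), heading=10, 6 segment(s) drawn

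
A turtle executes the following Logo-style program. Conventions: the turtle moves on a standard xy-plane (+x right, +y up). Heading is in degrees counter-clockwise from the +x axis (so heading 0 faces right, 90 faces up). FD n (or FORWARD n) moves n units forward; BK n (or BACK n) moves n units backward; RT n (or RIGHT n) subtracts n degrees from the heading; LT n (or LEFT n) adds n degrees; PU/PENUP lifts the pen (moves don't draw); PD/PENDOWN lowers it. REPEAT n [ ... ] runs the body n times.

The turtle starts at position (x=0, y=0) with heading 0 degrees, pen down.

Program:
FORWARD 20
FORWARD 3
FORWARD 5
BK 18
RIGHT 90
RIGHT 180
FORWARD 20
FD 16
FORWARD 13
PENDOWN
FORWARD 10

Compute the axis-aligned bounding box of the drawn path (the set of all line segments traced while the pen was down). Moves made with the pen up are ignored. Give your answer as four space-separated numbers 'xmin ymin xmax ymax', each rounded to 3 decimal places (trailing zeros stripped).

Executing turtle program step by step:
Start: pos=(0,0), heading=0, pen down
FD 20: (0,0) -> (20,0) [heading=0, draw]
FD 3: (20,0) -> (23,0) [heading=0, draw]
FD 5: (23,0) -> (28,0) [heading=0, draw]
BK 18: (28,0) -> (10,0) [heading=0, draw]
RT 90: heading 0 -> 270
RT 180: heading 270 -> 90
FD 20: (10,0) -> (10,20) [heading=90, draw]
FD 16: (10,20) -> (10,36) [heading=90, draw]
FD 13: (10,36) -> (10,49) [heading=90, draw]
PD: pen down
FD 10: (10,49) -> (10,59) [heading=90, draw]
Final: pos=(10,59), heading=90, 8 segment(s) drawn

Segment endpoints: x in {0, 10, 10, 10, 10, 10, 20, 23, 28}, y in {0, 20, 36, 49, 59}
xmin=0, ymin=0, xmax=28, ymax=59

Answer: 0 0 28 59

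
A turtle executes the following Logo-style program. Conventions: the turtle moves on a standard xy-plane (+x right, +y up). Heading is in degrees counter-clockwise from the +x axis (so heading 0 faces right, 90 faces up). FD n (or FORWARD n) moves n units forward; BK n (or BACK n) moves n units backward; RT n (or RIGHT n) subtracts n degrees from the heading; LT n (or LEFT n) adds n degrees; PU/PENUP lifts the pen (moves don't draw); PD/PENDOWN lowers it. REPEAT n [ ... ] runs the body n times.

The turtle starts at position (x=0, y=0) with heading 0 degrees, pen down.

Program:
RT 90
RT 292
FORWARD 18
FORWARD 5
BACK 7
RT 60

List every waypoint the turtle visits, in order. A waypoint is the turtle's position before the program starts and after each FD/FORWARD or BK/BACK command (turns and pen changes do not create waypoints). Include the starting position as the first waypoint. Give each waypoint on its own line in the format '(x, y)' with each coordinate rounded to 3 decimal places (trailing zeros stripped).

Answer: (0, 0)
(16.689, -6.743)
(21.325, -8.616)
(14.835, -5.994)

Derivation:
Executing turtle program step by step:
Start: pos=(0,0), heading=0, pen down
RT 90: heading 0 -> 270
RT 292: heading 270 -> 338
FD 18: (0,0) -> (16.689,-6.743) [heading=338, draw]
FD 5: (16.689,-6.743) -> (21.325,-8.616) [heading=338, draw]
BK 7: (21.325,-8.616) -> (14.835,-5.994) [heading=338, draw]
RT 60: heading 338 -> 278
Final: pos=(14.835,-5.994), heading=278, 3 segment(s) drawn
Waypoints (4 total):
(0, 0)
(16.689, -6.743)
(21.325, -8.616)
(14.835, -5.994)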